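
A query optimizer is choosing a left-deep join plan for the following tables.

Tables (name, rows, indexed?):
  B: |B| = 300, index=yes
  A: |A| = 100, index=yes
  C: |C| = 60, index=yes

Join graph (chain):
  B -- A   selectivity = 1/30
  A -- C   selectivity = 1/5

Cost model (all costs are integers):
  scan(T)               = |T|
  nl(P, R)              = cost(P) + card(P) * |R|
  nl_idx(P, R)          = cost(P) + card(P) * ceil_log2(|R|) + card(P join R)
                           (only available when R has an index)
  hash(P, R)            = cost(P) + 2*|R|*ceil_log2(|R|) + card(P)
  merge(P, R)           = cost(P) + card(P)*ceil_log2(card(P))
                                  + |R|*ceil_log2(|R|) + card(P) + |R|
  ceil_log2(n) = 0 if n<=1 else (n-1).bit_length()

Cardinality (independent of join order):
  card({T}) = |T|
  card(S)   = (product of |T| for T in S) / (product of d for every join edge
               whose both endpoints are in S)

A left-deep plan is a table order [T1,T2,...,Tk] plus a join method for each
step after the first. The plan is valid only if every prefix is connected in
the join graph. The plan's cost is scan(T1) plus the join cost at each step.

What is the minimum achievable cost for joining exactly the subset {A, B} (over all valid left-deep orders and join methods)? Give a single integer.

2000

Selinger DP over subsets of {A,B}:
  {B}: scan cost=300, card=300
  {A}: scan cost=100, card=100
  {AB}: card=1000; try (B,nl_idx)→2000, (A,hash)→2000, (A,nl_idx)→3400, (B,merge)→3900, (A,merge)→4100, (B,hash)→5600 …(+2); best=2000 via (B,nl_idx)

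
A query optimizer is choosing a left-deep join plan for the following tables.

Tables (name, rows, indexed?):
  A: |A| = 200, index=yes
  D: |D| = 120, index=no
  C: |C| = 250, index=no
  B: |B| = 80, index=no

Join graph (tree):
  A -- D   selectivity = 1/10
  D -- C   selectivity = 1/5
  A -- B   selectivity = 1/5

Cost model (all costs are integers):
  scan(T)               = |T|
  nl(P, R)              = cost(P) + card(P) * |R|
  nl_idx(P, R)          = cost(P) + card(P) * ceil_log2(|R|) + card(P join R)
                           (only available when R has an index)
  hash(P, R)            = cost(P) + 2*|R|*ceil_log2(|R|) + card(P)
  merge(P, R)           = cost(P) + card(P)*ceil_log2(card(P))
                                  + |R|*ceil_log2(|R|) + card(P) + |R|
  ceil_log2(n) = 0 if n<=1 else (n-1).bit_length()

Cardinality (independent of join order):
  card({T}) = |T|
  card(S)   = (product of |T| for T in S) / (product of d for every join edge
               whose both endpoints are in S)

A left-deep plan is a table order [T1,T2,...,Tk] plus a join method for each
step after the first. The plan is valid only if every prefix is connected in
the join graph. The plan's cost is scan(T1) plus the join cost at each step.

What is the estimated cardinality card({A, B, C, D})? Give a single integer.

Tables in S: A(200), B(80), C(250), D(120)
Edges inside S: A-D(d=10), D-C(d=5), A-B(d=5)
numerator = 200 * 80 * 250 * 120 = 480000000
denominator = 10 * 5 * 5 = 250
card(S) = 480000000 / 250 = 1920000

1920000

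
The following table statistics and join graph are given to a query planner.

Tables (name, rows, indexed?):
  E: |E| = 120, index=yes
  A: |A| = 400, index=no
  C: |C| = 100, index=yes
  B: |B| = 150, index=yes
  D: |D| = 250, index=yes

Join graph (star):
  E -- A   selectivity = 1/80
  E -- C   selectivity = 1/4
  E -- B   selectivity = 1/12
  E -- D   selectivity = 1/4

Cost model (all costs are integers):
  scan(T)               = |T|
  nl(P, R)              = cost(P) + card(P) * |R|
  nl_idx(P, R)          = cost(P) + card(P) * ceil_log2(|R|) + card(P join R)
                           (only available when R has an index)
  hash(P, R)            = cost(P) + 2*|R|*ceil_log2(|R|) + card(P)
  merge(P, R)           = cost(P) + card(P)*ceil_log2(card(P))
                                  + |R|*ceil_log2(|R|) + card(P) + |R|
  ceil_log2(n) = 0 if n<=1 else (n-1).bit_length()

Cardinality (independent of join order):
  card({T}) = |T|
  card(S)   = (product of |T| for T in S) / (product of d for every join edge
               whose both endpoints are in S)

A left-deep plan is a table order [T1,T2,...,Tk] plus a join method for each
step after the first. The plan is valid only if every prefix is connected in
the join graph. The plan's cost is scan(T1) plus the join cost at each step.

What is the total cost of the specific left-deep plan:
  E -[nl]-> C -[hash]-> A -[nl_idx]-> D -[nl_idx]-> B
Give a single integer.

step 1: scan E: cost=120, card=120
step 2: join C via nl
    card(P join C) = 120*100/(4) = 3000
    cost = 120 + 120*100 = 12120
step 3: join A via hash
    card(P join A) = 3000*400/(80) = 15000
    cost = 12120 + 2*400*9 + 3000 = 22320
step 4: join D via nl_idx
    card(P join D) = 15000*250/(4) = 937500
    cost = 22320 + 15000*8 + 937500 = 1079820
step 5: join B via nl_idx
    card(P join B) = 937500*150/(12) = 11718750
    cost = 1079820 + 937500*8 + 11718750 = 20298570

20298570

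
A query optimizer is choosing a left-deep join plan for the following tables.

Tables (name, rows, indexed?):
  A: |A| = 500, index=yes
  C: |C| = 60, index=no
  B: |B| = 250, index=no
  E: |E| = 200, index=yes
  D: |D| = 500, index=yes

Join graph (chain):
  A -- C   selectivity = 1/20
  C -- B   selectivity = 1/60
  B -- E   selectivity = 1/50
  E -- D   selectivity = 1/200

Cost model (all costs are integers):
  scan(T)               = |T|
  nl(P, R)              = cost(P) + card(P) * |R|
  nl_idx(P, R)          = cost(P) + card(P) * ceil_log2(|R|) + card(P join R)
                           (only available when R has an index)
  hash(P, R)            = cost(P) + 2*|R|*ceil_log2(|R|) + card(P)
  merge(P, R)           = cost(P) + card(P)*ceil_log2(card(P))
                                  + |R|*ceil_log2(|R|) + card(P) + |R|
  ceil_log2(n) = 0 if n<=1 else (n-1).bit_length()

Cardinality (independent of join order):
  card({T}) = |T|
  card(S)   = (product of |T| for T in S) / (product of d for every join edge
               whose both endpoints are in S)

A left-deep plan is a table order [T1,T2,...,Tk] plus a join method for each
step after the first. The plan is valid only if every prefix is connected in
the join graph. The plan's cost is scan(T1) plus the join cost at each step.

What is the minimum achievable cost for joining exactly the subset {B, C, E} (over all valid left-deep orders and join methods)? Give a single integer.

Selinger DP over subsets of {B,C,E}:
  {C}: scan cost=60, card=60
  {B}: scan cost=250, card=250
  {E}: scan cost=200, card=200
  {BC}: card=250; try (C,hash)→1220, (B,merge)→2730, (C,merge)→2920, (B,hash)→4120, (B,nl)→15060, (C,nl)→15250; best=1220 via (C,hash)
  {BE}: card=1000; try (E,nl_idx)→3250, (E,hash)→3700, (B,merge)→4250, (E,merge)→4300, (B,hash)→4400, (B,nl)→50200 …(+1); best=3250 via (E,nl_idx)
  {BCE}: card=1000; try (E,nl_idx)→4220, (E,hash)→4670, (C,hash)→4970, (E,merge)→5270, (C,merge)→14670, (E,nl)→51220 …(+1); best=4220 via (E,nl_idx)

4220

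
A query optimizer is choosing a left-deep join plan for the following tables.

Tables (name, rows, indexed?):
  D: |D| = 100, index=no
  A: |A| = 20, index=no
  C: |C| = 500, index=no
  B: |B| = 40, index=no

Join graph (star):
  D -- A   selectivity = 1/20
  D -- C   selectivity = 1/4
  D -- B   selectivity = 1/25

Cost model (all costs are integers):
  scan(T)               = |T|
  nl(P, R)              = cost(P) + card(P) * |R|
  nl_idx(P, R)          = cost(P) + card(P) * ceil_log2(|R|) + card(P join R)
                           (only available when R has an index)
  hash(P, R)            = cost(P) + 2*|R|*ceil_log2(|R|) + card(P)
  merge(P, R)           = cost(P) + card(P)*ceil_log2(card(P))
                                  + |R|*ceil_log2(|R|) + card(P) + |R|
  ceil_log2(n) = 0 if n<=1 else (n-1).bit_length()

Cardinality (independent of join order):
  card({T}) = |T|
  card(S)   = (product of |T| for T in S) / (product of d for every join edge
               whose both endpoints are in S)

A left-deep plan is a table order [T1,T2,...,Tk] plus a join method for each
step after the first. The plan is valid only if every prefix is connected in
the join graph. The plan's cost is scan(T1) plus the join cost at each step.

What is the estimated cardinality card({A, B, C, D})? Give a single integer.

Tables in S: A(20), B(40), C(500), D(100)
Edges inside S: D-A(d=20), D-C(d=4), D-B(d=25)
numerator = 20 * 40 * 500 * 100 = 40000000
denominator = 20 * 4 * 25 = 2000
card(S) = 40000000 / 2000 = 20000

20000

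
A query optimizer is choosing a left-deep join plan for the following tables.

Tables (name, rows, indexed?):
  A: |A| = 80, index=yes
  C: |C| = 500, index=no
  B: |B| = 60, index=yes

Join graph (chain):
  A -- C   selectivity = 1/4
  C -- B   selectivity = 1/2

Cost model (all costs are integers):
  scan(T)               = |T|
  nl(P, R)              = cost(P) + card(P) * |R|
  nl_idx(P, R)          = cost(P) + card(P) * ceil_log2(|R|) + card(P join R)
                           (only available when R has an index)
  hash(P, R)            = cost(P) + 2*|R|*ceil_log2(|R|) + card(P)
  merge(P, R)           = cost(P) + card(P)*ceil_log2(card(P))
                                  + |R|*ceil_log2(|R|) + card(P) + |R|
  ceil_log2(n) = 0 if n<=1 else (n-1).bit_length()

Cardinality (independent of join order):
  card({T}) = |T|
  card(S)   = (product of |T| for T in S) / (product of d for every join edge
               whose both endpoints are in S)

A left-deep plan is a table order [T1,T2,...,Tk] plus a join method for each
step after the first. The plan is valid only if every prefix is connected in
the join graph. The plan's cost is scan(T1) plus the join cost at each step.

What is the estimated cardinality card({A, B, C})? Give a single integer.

300000

Tables in S: A(80), B(60), C(500)
Edges inside S: A-C(d=4), C-B(d=2)
numerator = 80 * 60 * 500 = 2400000
denominator = 4 * 2 = 8
card(S) = 2400000 / 8 = 300000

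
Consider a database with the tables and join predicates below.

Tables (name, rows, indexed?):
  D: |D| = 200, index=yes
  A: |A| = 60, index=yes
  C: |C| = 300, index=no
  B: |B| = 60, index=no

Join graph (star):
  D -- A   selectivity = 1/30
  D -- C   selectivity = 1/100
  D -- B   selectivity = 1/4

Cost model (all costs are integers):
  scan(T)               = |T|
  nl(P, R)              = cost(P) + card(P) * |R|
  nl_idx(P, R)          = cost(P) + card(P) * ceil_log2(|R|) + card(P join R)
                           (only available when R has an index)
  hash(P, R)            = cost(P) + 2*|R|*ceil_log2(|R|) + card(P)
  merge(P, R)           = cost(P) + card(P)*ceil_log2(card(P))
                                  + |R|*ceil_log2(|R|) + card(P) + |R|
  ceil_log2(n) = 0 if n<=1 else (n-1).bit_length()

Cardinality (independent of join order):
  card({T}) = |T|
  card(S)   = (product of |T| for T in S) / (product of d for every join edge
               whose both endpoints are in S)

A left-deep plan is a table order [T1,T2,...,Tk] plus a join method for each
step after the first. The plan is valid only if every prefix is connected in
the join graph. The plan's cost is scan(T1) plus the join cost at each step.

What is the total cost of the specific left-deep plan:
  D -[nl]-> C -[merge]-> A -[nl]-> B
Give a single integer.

step 1: scan D: cost=200, card=200
step 2: join C via nl
    card(P join C) = 200*300/(100) = 600
    cost = 200 + 200*300 = 60200
step 3: join A via merge
    card(P join A) = 600*60/(30) = 1200
    cost = 60200 + 600*10 + 60*6 + 600 + 60 = 67220
step 4: join B via nl
    card(P join B) = 1200*60/(4) = 18000
    cost = 67220 + 1200*60 = 139220

139220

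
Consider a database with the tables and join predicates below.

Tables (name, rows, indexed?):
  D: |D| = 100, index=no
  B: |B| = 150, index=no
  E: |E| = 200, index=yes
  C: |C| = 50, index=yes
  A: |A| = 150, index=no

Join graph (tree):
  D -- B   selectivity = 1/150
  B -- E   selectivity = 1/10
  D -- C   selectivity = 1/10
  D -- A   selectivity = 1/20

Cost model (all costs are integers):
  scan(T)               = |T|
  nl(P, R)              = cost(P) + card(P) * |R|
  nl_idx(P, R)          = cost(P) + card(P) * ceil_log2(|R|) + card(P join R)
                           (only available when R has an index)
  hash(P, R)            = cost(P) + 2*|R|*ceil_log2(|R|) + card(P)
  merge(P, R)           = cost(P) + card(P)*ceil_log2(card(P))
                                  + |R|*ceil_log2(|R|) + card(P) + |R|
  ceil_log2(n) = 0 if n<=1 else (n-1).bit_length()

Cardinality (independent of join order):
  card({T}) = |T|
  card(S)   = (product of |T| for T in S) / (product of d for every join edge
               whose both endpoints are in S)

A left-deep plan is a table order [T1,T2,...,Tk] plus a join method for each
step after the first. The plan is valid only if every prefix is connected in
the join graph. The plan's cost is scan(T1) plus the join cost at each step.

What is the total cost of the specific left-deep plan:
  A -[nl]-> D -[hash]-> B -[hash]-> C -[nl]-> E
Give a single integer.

769650

step 1: scan A: cost=150, card=150
step 2: join D via nl
    card(P join D) = 150*100/(20) = 750
    cost = 150 + 150*100 = 15150
step 3: join B via hash
    card(P join B) = 750*150/(150) = 750
    cost = 15150 + 2*150*8 + 750 = 18300
step 4: join C via hash
    card(P join C) = 750*50/(10) = 3750
    cost = 18300 + 2*50*6 + 750 = 19650
step 5: join E via nl
    card(P join E) = 3750*200/(10) = 75000
    cost = 19650 + 3750*200 = 769650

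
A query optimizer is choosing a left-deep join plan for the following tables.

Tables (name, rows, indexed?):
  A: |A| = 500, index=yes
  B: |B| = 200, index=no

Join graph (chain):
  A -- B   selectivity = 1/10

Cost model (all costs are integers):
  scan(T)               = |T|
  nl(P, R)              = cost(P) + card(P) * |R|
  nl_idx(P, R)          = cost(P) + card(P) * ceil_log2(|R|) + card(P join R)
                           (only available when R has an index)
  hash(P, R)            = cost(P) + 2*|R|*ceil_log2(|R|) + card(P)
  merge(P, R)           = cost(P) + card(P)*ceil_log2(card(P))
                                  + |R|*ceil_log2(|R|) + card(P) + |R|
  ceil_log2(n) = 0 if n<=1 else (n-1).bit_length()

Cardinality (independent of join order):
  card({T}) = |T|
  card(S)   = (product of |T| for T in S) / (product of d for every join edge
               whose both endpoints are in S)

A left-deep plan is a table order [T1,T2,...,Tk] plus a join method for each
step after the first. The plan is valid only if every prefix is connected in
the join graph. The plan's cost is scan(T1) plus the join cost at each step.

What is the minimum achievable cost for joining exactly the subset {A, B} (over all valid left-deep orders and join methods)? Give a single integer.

Selinger DP over subsets of {A,B}:
  {A}: scan cost=500, card=500
  {B}: scan cost=200, card=200
  {AB}: card=10000; try (B,hash)→4200, (A,merge)→7000, (B,merge)→7300, (A,hash)→9400, (A,nl_idx)→12000, (A,nl)→100200 …(+1); best=4200 via (B,hash)

4200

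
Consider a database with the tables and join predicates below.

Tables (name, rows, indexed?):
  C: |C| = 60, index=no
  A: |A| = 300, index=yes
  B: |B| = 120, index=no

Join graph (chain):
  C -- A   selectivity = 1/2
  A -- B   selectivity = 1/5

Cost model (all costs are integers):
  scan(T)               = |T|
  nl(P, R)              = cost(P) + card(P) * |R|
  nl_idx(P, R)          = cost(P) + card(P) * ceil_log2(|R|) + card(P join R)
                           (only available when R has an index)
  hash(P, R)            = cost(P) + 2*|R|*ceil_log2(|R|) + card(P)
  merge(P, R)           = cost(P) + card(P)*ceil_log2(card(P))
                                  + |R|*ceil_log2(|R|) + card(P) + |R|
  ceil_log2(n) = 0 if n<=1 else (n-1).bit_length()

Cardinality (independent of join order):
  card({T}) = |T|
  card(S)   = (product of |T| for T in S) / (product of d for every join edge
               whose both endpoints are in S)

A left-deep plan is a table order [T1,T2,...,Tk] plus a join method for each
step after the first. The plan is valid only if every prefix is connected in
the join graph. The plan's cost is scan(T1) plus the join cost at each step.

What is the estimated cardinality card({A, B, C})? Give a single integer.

216000

Tables in S: A(300), B(120), C(60)
Edges inside S: C-A(d=2), A-B(d=5)
numerator = 300 * 120 * 60 = 2160000
denominator = 2 * 5 = 10
card(S) = 2160000 / 10 = 216000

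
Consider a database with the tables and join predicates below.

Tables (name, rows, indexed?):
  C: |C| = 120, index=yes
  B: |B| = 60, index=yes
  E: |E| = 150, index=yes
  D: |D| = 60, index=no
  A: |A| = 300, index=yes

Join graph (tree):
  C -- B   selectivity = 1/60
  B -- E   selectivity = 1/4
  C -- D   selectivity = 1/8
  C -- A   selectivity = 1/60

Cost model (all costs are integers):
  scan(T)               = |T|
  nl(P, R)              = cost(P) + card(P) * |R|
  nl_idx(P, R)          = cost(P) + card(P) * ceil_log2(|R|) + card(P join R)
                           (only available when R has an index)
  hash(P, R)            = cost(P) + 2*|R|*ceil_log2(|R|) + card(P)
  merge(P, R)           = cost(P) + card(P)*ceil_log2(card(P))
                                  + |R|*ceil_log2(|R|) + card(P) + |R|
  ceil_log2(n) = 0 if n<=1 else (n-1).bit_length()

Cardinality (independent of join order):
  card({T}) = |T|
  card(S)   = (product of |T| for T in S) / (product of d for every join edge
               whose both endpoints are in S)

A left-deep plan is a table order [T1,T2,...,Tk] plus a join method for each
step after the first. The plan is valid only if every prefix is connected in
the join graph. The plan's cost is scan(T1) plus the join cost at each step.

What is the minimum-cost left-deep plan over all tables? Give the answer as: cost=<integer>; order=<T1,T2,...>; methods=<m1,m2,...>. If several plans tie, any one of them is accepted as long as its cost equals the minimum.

Selinger DP (subsets sized 1..n):
  {C}: scan cost=120, card=120
  {B}: scan cost=60, card=60
  {E}: scan cost=150, card=150
  {D}: scan cost=60, card=60
  {A}: scan cost=300, card=300
  {BC}: card=120; try (C,nl_idx)→600, (B,hash)→960, (B,nl_idx)→960, (C,merge)→1440, (B,merge)→1500, (C,hash)→1800 …(+2); best=600 via (C,nl_idx)
  {CD}: card=900; try (D,hash)→960, (C,nl_idx)→1380, (C,merge)→1440, (D,merge)→1500, (C,hash)→1800, (C,nl)→7260 …(+1); best=960 via (D,hash)
  {AC}: card=600; try (A,nl_idx)→1800, (C,hash)→2280, (C,nl_idx)→3000, (A,merge)→4080, (C,merge)→4260, (A,hash)→5640 …(+2); best=1800 via (A,nl_idx)
  {BE}: card=2250; try (B,hash)→1020, (E,merge)→1830, (B,merge)→1920, (E,hash)→2520, (E,nl_idx)→2790, (B,nl_idx)→3300 …(+2); best=1020 via (B,hash)
  {BCE}: card=4500; try (E,merge)→2910, (E,hash)→3120, (C,hash)→4950, (E,nl_idx)→6060, (E,nl)→18600, (C,nl_idx)→21270 …(+2); best=2910 via (E,merge)
  {BCD}: card=900; try (D,hash)→1440, (D,merge)→1980, (B,hash)→2580, (B,nl_idx)→7260, (D,nl)→7800, (B,merge)→11280 …(+1); best=1440 via (D,hash)
  {ABC}: card=600; try (A,nl_idx)→2280, (B,hash)→3120, (A,merge)→4560, (B,nl_idx)→6000, (A,hash)→6120, (B,merge)→8820 …(+2); best=2280 via (A,nl_idx)
  {ACD}: card=4500; try (D,hash)→3120, (A,hash)→7260, (D,merge)→8820, (A,nl_idx)→13560, (A,merge)→13860, (D,nl)→37800 …(+1); best=3120 via (D,hash)
  {BCDE}: card=33750; try (E,hash)→4740, (D,hash)→8130, (E,merge)→12690, (E,nl_idx)→42390, (D,merge)→66330, (E,nl)→136440 …(+1); best=4740 via (E,hash)
  {ABCE}: card=22500; try (E,hash)→5280, (E,merge)→10230, (A,hash)→12810, (E,nl_idx)→29580, (A,nl_idx)→65910, (A,merge)→68910 …(+2); best=5280 via (E,hash)
  {ABCD}: card=4500; try (D,hash)→3600, (A,hash)→7740, (B,hash)→8340, (D,merge)→9300, (A,nl_idx)→14040, (A,merge)→14340 …(+5); best=3600 via (D,hash)
  {ABCDE}: card=168750; try (E,hash)→10500, (D,hash)→28500, (A,hash)→43890, (E,merge)→67950, (E,nl_idx)→208350, (D,merge)→365700 …(+5); best=10500 via (E,hash)

cost=10500; order=B,C,A,D,E; methods=nl_idx,nl_idx,hash,hash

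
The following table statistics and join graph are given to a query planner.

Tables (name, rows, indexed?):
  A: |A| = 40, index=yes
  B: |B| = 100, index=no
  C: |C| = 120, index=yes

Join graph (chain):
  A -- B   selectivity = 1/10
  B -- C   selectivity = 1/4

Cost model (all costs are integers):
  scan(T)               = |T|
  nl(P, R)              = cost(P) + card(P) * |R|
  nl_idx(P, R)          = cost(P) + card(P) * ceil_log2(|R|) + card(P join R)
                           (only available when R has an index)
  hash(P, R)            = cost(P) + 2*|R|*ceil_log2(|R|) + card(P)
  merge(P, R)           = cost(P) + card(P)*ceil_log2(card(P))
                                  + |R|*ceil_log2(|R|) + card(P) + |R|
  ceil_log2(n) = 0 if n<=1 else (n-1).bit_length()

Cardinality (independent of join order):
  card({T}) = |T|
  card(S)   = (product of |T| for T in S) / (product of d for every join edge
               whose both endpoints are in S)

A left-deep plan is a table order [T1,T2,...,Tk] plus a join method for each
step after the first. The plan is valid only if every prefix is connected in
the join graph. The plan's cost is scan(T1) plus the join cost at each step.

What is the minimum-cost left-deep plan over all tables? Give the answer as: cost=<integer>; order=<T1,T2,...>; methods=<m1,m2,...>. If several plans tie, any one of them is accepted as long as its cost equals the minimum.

Selinger DP (subsets sized 1..n):
  {A}: scan cost=40, card=40
  {B}: scan cost=100, card=100
  {C}: scan cost=120, card=120
  {AB}: card=400; try (A,hash)→680, (A,nl_idx)→1100, (B,merge)→1120, (A,merge)→1180, (B,hash)→1480, (B,nl)→4040 …(+1); best=680 via (A,hash)
  {BC}: card=3000; try (B,hash)→1640, (C,merge)→1860, (C,hash)→1880, (B,merge)→1880, (C,nl_idx)→3800, (C,nl)→12100 …(+1); best=1640 via (B,hash)
  {ABC}: card=12000; try (C,hash)→2760, (A,hash)→5120, (C,merge)→5640, (C,nl_idx)→15480, (A,nl_idx)→31640, (A,merge)→40920 …(+2); best=2760 via (C,hash)

cost=2760; order=B,A,C; methods=hash,hash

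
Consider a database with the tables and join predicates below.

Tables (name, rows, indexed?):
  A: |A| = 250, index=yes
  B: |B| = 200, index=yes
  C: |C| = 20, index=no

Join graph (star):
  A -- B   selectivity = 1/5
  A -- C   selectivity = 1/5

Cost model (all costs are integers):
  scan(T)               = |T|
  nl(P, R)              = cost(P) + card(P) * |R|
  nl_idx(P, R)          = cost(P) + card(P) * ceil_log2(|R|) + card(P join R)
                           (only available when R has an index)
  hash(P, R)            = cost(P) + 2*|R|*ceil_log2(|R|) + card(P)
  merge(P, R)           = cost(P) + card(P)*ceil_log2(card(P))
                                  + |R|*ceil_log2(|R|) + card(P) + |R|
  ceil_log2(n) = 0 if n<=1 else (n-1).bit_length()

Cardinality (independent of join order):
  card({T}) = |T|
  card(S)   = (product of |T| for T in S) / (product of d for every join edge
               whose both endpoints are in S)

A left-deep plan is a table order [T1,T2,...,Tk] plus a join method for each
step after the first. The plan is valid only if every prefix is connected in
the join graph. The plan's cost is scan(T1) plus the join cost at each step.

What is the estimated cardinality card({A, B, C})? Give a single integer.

Tables in S: A(250), B(200), C(20)
Edges inside S: A-B(d=5), A-C(d=5)
numerator = 250 * 200 * 20 = 1000000
denominator = 5 * 5 = 25
card(S) = 1000000 / 25 = 40000

40000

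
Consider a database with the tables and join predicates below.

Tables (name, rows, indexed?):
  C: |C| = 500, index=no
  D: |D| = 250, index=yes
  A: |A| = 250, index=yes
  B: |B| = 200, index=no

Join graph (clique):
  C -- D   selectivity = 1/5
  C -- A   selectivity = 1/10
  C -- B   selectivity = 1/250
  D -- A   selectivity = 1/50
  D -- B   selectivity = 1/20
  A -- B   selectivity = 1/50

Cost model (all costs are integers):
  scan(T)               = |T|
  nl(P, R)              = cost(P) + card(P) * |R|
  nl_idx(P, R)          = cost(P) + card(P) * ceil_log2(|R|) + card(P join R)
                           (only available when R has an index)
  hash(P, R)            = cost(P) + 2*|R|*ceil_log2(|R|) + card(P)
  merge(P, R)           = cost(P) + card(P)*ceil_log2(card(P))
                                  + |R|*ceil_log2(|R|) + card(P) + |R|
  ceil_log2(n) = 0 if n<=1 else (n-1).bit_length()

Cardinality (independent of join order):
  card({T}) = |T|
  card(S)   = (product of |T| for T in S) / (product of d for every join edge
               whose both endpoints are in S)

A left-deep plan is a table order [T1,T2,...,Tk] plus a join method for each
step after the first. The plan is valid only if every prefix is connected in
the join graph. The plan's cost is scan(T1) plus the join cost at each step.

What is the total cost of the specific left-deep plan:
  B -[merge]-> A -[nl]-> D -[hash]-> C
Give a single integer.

step 1: scan B: cost=200, card=200
step 2: join A via merge
    card(P join A) = 200*250/(50) = 1000
    cost = 200 + 200*8 + 250*8 + 200 + 250 = 4250
step 3: join D via nl
    card(P join D) = 1000*250/(50*20) = 250
    cost = 4250 + 1000*250 = 254250
step 4: join C via hash
    card(P join C) = 250*500/(5*10*250) = 10
    cost = 254250 + 2*500*9 + 250 = 263500

263500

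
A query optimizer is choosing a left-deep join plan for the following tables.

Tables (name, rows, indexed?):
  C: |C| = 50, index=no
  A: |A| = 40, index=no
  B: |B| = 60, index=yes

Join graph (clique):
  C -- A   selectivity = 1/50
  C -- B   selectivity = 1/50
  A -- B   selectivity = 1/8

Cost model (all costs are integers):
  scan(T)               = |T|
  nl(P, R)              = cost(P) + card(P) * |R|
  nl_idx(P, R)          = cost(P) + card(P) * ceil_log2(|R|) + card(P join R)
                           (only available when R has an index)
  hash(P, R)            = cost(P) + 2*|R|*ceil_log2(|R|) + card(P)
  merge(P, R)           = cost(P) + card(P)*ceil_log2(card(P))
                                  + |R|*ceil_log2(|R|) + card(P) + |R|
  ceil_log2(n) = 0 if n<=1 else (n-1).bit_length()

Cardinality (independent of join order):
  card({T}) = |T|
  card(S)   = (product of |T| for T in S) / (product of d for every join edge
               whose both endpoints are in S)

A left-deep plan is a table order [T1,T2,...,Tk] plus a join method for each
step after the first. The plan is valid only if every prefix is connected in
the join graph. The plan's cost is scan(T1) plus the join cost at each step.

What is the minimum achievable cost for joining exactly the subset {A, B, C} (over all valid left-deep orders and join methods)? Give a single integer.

Selinger DP over subsets of {A,B,C}:
  {C}: scan cost=50, card=50
  {A}: scan cost=40, card=40
  {B}: scan cost=60, card=60
  {AC}: card=40; try (A,hash)→580, (C,merge)→670, (C,hash)→680, (A,merge)→680, (C,nl)→2040, (A,nl)→2050; best=580 via (A,hash)
  {BC}: card=60; try (B,nl_idx)→410, (C,hash)→720, (B,hash)→820, (B,merge)→820, (C,merge)→830, (B,nl)→3050 …(+1); best=410 via (B,nl_idx)
  {AB}: card=300; try (B,nl_idx)→580, (A,hash)→600, (B,merge)→740, (A,merge)→760, (B,hash)→800, (B,nl)→2440 …(+1); best=580 via (B,nl_idx)
  {ABC}: card=6; try (B,nl_idx)→826, (A,hash)→950, (A,merge)→1110, (B,merge)→1280, (B,hash)→1340, (C,hash)→1480 …(+4); best=826 via (B,nl_idx)

826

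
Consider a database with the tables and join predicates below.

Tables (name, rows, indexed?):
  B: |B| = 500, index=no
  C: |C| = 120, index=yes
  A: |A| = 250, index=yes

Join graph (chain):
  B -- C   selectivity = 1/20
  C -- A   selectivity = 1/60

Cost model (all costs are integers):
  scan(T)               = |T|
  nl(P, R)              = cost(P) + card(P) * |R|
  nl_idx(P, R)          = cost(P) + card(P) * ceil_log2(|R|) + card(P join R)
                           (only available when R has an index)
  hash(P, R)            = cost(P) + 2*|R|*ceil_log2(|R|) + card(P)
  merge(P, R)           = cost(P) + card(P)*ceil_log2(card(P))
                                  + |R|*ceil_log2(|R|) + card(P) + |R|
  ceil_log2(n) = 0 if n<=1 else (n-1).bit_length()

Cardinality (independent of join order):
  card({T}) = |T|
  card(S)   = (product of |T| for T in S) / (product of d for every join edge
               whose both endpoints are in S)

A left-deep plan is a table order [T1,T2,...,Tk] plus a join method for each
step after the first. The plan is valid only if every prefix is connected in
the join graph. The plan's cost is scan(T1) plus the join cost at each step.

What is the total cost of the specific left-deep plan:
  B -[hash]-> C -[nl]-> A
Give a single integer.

752680

step 1: scan B: cost=500, card=500
step 2: join C via hash
    card(P join C) = 500*120/(20) = 3000
    cost = 500 + 2*120*7 + 500 = 2680
step 3: join A via nl
    card(P join A) = 3000*250/(60) = 12500
    cost = 2680 + 3000*250 = 752680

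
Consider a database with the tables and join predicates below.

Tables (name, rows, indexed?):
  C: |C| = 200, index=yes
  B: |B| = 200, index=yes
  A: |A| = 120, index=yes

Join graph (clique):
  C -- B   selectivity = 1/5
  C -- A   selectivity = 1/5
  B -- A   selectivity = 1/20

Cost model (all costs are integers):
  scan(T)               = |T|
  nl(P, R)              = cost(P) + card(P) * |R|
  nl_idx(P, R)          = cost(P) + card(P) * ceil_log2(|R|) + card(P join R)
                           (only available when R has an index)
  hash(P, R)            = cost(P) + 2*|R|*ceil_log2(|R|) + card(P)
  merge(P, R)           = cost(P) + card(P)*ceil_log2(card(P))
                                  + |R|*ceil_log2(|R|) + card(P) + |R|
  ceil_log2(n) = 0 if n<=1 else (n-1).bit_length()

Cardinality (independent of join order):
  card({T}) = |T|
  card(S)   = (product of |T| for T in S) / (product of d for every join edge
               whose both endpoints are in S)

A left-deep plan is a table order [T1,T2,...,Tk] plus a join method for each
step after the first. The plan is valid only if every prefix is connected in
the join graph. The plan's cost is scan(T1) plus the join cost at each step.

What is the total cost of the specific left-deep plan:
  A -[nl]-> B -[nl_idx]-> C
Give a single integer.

43320

step 1: scan A: cost=120, card=120
step 2: join B via nl
    card(P join B) = 120*200/(20) = 1200
    cost = 120 + 120*200 = 24120
step 3: join C via nl_idx
    card(P join C) = 1200*200/(5*5) = 9600
    cost = 24120 + 1200*8 + 9600 = 43320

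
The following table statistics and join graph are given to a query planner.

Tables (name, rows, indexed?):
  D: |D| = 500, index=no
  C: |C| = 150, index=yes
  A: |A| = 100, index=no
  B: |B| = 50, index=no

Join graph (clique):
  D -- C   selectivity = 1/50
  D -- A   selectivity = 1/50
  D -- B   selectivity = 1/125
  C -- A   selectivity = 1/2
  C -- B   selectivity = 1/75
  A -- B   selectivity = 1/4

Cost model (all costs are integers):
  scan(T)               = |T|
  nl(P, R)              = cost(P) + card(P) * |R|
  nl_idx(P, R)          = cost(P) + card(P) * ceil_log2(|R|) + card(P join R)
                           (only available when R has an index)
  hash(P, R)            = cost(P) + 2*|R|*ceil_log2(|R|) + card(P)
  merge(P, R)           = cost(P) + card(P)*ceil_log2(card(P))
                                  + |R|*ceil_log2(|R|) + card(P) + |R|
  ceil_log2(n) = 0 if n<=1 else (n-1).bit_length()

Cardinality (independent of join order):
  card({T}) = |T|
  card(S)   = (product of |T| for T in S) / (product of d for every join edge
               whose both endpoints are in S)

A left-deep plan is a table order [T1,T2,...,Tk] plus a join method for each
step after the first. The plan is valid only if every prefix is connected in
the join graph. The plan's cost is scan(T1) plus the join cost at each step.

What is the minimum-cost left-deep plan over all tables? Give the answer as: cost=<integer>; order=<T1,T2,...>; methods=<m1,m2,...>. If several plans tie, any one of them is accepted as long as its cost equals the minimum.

cost=4002; order=D,B,A,C; methods=hash,hash,nl_idx

Selinger DP (subsets sized 1..n):
  {D}: scan cost=500, card=500
  {C}: scan cost=150, card=150
  {A}: scan cost=100, card=100
  {B}: scan cost=50, card=50
  {CD}: card=1500; try (C,hash)→3400, (C,nl_idx)→6000, (D,merge)→6500, (C,merge)→6850, (D,hash)→9300, (D,nl)→75150 …(+1); best=3400 via (C,hash)
  {AD}: card=1000; try (A,hash)→2400, (D,merge)→5900, (A,merge)→6300, (D,hash)→9200, (D,nl)→50100, (A,nl)→50500; best=2400 via (A,hash)
  {BD}: card=200; try (B,hash)→1600, (D,merge)→5400, (B,merge)→5850, (D,hash)→9100, (D,nl)→25050, (B,nl)→25500; best=1600 via (B,hash)
  {AC}: card=7500; try (A,hash)→1700, (C,merge)→2250, (A,merge)→2300, (C,hash)→2600, (C,nl_idx)→8400, (C,nl)→15100 …(+1); best=1700 via (A,hash)
  {BC}: card=100; try (C,nl_idx)→550, (B,hash)→900, (C,merge)→1750, (B,merge)→1850, (C,hash)→2500, (C,nl)→7550 …(+1); best=550 via (C,nl_idx)
  {AB}: card=1250; try (B,hash)→800, (A,merge)→1200, (B,merge)→1250, (A,hash)→1500, (A,nl)→5050, (B,nl)→5100; best=800 via (B,hash)
  {ACD}: card=1500; try (C,hash)→5800, (A,hash)→6300, (C,nl_idx)→11900, (C,merge)→14750, (D,hash)→18200, (A,merge)→22200 …(+4); best=5800 via (C,hash)
  {BCD}: card=8; try (C,nl_idx)→3208, (C,hash)→4200, (C,merge)→4750, (B,hash)→5500, (D,merge)→6350, (D,hash)→9650 …(+4); best=3208 via (C,nl_idx)
  {ABD}: card=100; try (A,hash)→3200, (B,hash)→4000, (A,merge)→4200, (D,hash)→11050, (B,merge)→13750, (D,merge)→20800 …(+3); best=3200 via (A,hash)
  {ABC}: card=1250; try (A,hash)→2050, (A,merge)→2150, (C,hash)→4450, (B,hash)→9800, (A,nl)→10550, (C,nl_idx)→12050 …(+4); best=2050 via (A,hash)
  {ABCD}: card=2; try (C,nl_idx)→4002, (A,nl)→4008, (A,merge)→4040, (A,hash)→4616, (C,merge)→5350, (C,hash)→5700 …(+7); best=4002 via (C,nl_idx)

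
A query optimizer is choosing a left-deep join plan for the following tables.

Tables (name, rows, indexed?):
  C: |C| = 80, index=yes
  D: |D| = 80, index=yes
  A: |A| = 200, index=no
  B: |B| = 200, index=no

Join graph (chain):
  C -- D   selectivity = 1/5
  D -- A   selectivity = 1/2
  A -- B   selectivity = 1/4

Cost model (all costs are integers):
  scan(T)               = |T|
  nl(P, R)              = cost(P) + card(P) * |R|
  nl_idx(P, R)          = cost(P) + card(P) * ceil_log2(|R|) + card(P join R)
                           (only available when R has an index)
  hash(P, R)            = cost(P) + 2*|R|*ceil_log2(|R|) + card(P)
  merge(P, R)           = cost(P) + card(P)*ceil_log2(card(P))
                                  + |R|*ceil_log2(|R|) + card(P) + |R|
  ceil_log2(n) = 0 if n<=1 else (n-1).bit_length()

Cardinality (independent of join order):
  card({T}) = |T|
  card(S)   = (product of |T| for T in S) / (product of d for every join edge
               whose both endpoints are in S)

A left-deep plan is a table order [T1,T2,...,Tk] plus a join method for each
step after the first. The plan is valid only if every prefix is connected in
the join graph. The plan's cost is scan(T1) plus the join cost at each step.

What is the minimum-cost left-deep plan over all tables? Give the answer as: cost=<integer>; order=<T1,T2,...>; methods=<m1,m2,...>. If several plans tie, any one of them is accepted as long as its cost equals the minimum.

Selinger DP (subsets sized 1..n):
  {C}: scan cost=80, card=80
  {D}: scan cost=80, card=80
  {A}: scan cost=200, card=200
  {B}: scan cost=200, card=200
  {CD}: card=1280; try (D,hash)→1280, (C,hash)→1280, (D,merge)→1360, (C,merge)→1360, (D,nl_idx)→1920, (C,nl_idx)→1920 …(+2); best=1280 via (D,hash)
  {AD}: card=8000; try (D,hash)→1520, (A,merge)→2520, (D,merge)→2640, (A,hash)→3360, (D,nl_idx)→9600, (A,nl)→16080 …(+1); best=1520 via (D,hash)
  {AB}: card=10000; try (B,hash)→3600, (A,hash)→3600, (B,merge)→3800, (A,merge)→3800, (B,nl)→40200, (A,nl)→40200; best=3600 via (B,hash)
  {ACD}: card=128000; try (A,hash)→5760, (C,hash)→10640, (A,merge)→18440, (C,merge)→114160, (C,nl_idx)→185520, (A,nl)→257280 …(+1); best=5760 via (A,hash)
  {ABD}: card=400000; try (B,hash)→12720, (D,hash)→14720, (B,merge)→115320, (D,merge)→154240, (D,nl_idx)→473600, (D,nl)→803600 …(+1); best=12720 via (B,hash)
  {ABCD}: card=6400000; try (B,hash)→136960, (C,hash)→413840, (B,merge)→2311560, (C,merge)→8013360, (C,nl_idx)→9212720, (B,nl)→25605760 …(+1); best=136960 via (B,hash)

cost=136960; order=C,D,A,B; methods=hash,hash,hash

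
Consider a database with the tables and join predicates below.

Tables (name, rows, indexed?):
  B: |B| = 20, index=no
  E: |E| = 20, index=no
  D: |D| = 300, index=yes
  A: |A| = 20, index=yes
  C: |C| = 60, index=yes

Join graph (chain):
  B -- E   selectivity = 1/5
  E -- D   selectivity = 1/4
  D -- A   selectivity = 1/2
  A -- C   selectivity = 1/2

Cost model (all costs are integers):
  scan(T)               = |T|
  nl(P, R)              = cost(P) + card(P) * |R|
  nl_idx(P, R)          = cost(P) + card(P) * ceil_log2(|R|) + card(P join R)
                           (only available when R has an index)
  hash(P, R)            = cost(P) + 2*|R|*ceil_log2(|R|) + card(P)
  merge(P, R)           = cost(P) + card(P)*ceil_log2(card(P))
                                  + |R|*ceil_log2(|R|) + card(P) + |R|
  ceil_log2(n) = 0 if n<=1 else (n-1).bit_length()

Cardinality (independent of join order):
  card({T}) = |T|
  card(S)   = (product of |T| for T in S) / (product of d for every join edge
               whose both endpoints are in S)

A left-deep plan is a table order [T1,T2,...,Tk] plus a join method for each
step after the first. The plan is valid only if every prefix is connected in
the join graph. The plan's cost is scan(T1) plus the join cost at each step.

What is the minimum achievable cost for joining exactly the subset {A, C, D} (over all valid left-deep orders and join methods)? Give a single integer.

4520

Selinger DP over subsets of {A,C,D}:
  {D}: scan cost=300, card=300
  {A}: scan cost=20, card=20
  {C}: scan cost=60, card=60
  {AD}: card=3000; try (A,hash)→800, (D,merge)→3140, (D,nl_idx)→3200, (A,merge)→3420, (A,nl_idx)→4800, (D,hash)→5440 …(+2); best=800 via (A,hash)
  {AC}: card=600; try (A,hash)→320, (C,merge)→560, (A,merge)→600, (C,nl_idx)→740, (C,hash)→760, (A,nl_idx)→960 …(+2); best=320 via (A,hash)
  {ACD}: card=90000; try (C,hash)→4520, (D,hash)→6320, (D,merge)→9920, (C,merge)→40220, (D,nl_idx)→95720, (C,nl_idx)→108800 …(+2); best=4520 via (C,hash)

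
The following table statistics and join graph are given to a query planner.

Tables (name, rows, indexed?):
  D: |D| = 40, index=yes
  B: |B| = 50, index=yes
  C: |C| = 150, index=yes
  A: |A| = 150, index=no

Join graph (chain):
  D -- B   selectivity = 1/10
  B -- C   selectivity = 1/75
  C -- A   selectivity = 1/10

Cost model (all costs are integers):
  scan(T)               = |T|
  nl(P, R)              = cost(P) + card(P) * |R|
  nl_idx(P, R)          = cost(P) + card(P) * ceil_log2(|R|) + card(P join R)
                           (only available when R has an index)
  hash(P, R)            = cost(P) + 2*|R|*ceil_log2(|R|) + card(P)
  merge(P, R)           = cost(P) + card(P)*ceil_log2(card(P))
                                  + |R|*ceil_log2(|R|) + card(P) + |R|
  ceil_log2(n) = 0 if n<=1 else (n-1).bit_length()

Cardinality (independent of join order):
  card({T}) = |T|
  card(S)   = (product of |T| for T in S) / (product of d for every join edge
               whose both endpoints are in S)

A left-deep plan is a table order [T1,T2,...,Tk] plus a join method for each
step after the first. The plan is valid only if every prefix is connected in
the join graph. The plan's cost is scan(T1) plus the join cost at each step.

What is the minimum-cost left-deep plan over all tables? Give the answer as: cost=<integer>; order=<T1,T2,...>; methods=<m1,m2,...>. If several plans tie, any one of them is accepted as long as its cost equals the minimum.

cost=3930; order=B,C,D,A; methods=nl_idx,hash,hash

Selinger DP (subsets sized 1..n):
  {D}: scan cost=40, card=40
  {B}: scan cost=50, card=50
  {C}: scan cost=150, card=150
  {A}: scan cost=150, card=150
  {BD}: card=200; try (B,nl_idx)→480, (D,nl_idx)→550, (D,hash)→580, (B,merge)→670, (D,merge)→680, (B,hash)→680 …(+2); best=480 via (B,nl_idx)
  {BC}: card=100; try (C,nl_idx)→550, (B,hash)→900, (B,nl_idx)→1150, (C,merge)→1750, (B,merge)→1850, (C,hash)→2500 …(+2); best=550 via (C,nl_idx)
  {AC}: card=2250; try (C,hash)→2700, (A,hash)→2700, (C,merge)→2850, (A,merge)→2850, (C,nl_idx)→3600, (C,nl)→22650 …(+1); best=2700 via (C,hash)
  {BCD}: card=400; try (D,hash)→1130, (D,nl_idx)→1550, (D,merge)→1630, (C,nl_idx)→2480, (C,hash)→3080, (C,merge)→3630 …(+2); best=1130 via (D,hash)
  {ABC}: card=1500; try (A,merge)→2700, (A,hash)→3050, (B,hash)→5550, (A,nl)→15550, (B,nl_idx)→17700, (B,merge)→32300 …(+1); best=2700 via (A,merge)
  {ABCD}: card=6000; try (A,hash)→3930, (D,hash)→4680, (A,merge)→6480, (D,nl_idx)→17700, (D,merge)→20980, (A,nl)→61130 …(+1); best=3930 via (A,hash)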